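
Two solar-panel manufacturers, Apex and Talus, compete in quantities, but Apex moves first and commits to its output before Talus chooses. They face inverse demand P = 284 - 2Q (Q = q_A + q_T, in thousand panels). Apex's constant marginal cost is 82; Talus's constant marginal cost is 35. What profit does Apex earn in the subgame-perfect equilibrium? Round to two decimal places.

1501.56

Solve by backward induction. Given q_A, the follower Talus maximises π_T = (284 - 2q_A - 2q_T)q_T - 35q_T.
∂π_T/∂q_T = 249 - 2q_A - 4q_T = 0 gives the reaction function q_T = (249 - 2q_A)/4.
Apex substitutes q_T(q_A) into its own profit: π_A = q_A(284 - 2q_A - (249 - 2q_A)/2) - 82q_A = (319/2 - q_A)q_A - 82q_A.
Maximising: ∂π_A/∂q_A = 155/2 - 2q_A = 0, giving q_A = 155/4.
Then q_T = (249 - 2·(155/4))/4 = 343/8.
Price P = 284 - 2·(653/8) = 483/4.
Apex's profit: (483/4 - 82)·(155/4) = 1501.5625.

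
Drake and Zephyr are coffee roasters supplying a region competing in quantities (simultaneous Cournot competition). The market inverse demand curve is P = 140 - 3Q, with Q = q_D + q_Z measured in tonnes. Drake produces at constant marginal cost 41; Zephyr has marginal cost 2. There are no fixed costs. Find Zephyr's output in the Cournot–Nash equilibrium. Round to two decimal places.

19.67

Drake's profit: π_D = (140 - 3Q)q_D - (41q_D). Setting ∂π_D/∂q_D = 0: 99 - 6q_D - 3(q_Z) = 0.
Zephyr's first-order condition: 138 - 6q_Z - 3(q_D) = 0.
Rearranging gives the reaction functions q_D = (99 - 3q_Z)/6 and q_Z = (138 - 3q_D)/6.
Solving the pair: q_D = 20/3, q_Z = 59/3.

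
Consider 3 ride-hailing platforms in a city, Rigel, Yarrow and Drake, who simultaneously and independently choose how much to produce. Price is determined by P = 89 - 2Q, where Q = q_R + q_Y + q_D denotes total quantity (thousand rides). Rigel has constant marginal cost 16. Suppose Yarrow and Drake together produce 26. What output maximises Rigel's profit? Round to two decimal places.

5.25

With rivals' combined output fixed at 26, Rigel's profit is π_R = (89 - 2·26 - 2q_R)q_R - (16q_R) = (37 - 2q_R)q_R - (16q_R).
∂π_R/∂q_R = 21 - 4q_R = 0, so q_R = 21/4.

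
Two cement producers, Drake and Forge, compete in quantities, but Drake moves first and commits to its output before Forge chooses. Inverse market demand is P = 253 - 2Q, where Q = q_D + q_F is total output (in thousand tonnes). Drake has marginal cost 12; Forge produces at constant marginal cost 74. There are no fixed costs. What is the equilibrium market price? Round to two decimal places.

87.75

The follower Forge best-responds to any q_D: π_F = (253 - 2Q)q_F - 74q_F.
∂π_F/∂q_F = 179 - 2q_D - 4q_F = 0 gives the reaction function q_F = (179 - 2q_D)/4.
The leader anticipates this reaction. Substituting into P = 253 - 2Q gives P = 327/2 - q_D, so π_D = (327/2 - q_D)q_D - 12q_D.
The leader's first-order condition 303/2 - 2q_D = 0 yields q_D = 303/4.
Then q_F = (179 - 2·(303/4))/4 = 55/8.
Total output Q = 661/8, so price P = 253 - 2·(661/8) = 351/4.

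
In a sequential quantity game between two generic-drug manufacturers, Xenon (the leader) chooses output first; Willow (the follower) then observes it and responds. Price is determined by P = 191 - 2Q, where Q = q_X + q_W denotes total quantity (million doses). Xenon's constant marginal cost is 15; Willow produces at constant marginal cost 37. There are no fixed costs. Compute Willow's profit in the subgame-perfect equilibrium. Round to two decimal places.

Solve by backward induction. Given q_X, the follower Willow maximises π_W = (191 - 2q_X - 2q_W)q_W - 37q_W.
Follower FOC: 154 - 2q_X - 4q_W = 0, so q_W(q_X) = (154 - 2q_X)/4.
The leader anticipates this reaction. Substituting into P = 191 - 2Q gives P = 114 - q_X, so π_X = (114 - q_X)q_X - 15q_X.
Leader FOC: 99 - 2q_X = 0, so q_X = 99/2.
Then q_W = (154 - 2·(99/2))/4 = 55/4.
Price P = 191 - 2·(253/4) = 129/2.
Willow's profit: (129/2 - 37)·(55/4) = 378.1250.

378.13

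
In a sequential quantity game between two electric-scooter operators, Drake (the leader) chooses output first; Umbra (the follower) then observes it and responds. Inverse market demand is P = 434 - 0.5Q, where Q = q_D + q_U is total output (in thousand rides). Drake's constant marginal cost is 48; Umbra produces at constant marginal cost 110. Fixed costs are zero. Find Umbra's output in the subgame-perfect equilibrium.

The follower Umbra best-responds to any q_D: π_U = (434 - 0.5Q)q_U - 110q_U.
Follower FOC: 324 - (1/2)q_D - q_U = 0, so q_U(q_D) = (324 - (1/2)q_D).
Drake substitutes q_U(q_D) into its own profit: π_D = q_D(434 - (1/2)q_D - (324 - (1/2)q_D)/2) - 48q_D = (272 - (1/4)q_D)q_D - 48q_D.
Leader FOC: 224 - (1/2)q_D = 0, so q_D = 448.
Then q_U = (324 - (1/2)·448) = 100.

100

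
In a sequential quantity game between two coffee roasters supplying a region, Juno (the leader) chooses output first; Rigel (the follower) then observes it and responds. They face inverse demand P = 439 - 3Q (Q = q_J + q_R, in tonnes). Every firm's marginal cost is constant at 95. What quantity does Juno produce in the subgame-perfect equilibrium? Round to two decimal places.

57.33

Solve by backward induction. Given q_J, the follower Rigel maximises π_R = (439 - 3q_J - 3q_R)q_R - 95q_R.
Follower FOC: 344 - 3q_J - 6q_R = 0, so q_R(q_J) = (344 - 3q_J)/6.
Juno substitutes q_R(q_J) into its own profit: π_J = q_J(439 - 3q_J - (344 - 3q_J)/2) - 95q_J = (267 - (3/2)q_J)q_J - 95q_J.
Leader FOC: 172 - 3q_J = 0, so q_J = 172/3.
Then q_R = (344 - 3·(172/3))/6 = 86/3.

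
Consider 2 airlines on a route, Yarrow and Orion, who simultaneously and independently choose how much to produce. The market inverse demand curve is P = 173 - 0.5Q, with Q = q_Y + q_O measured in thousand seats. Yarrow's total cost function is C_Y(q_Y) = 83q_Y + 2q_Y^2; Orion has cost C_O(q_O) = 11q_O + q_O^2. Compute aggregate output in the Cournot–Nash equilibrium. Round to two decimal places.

64.68

Yarrow's profit: π_Y = (173 - 0.5Q)q_Y - (83q_Y + 2q_Y²). Setting ∂π_Y/∂q_Y = 0: 90 - 5q_Y - (1/2)(q_O) = 0.
Orion's first-order condition: 162 - 3q_O - (1/2)(q_Y) = 0.
Best responses: q_Y = (90 - (1/2)q_O)/5, q_O = (162 - (1/2)q_Y)/3.
Substituting one into the other gives q_Y = 756/59 and q_O = 51.8644.
Total output Q = 756/59 + 51.8644 = 64.6780.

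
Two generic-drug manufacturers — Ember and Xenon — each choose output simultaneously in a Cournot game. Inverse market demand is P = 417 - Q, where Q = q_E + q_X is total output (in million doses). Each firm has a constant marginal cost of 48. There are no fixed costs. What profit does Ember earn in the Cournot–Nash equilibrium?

15129

A representative firm's profit is π_i = q_i(417 - Q) - 48q_i.
First-order condition (treating rivals' output as given): 369 - 2q_i - q_j = 0.
By symmetry each firm produces the same amount; substituting q_j = q_i yields q_i = 369/3 = 123.
Price P = 417 - 246 = 171.
Ember's profit: (171 - 48)·123 = 15129.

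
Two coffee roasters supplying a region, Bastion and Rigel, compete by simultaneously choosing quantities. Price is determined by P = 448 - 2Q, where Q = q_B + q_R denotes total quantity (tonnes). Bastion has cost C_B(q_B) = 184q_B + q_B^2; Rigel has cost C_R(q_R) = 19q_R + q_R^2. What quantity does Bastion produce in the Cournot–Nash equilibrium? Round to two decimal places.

22.69

Bastion's profit: π_B = (448 - 2Q)q_B - (184q_B + q_B²). Setting ∂π_B/∂q_B = 0: 264 - 6q_B - 2(q_R) = 0.
Rigel's first-order condition: 429 - 6q_R - 2(q_B) = 0.
So q_B = (264 - 2q_R)/6 and q_R = (429 - 2q_B)/6.
Solving the pair: q_B = 363/16, q_R = 1023/16.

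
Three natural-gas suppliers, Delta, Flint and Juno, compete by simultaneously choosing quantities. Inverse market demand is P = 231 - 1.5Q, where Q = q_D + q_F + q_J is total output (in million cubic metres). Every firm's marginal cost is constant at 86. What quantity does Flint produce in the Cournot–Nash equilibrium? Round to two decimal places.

A representative firm's profit is π_i = q_i(231 - 1.5Q) - 86q_i.
First-order condition (treating rivals' output as given): 145 - 3q_i - (3/2)·Σ_{j≠i} q_j = 0.
By symmetry each firm produces the same amount; substituting Σ_{j≠i} q_j = 2q_i yields q_i = 145/6.

24.17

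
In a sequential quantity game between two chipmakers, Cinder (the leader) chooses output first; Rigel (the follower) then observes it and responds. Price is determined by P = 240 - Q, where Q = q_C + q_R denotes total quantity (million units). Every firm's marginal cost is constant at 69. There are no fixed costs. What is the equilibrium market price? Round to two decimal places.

The follower Rigel best-responds to any q_C: π_R = (240 - Q)q_R - 69q_R.
∂π_R/∂q_R = 171 - q_C - 2q_R = 0 gives the reaction function q_R = (171 - q_C)/2.
The leader anticipates this reaction. Substituting into P = 240 - Q gives P = 309/2 - (1/2)q_C, so π_C = (309/2 - (1/2)q_C)q_C - 69q_C.
The leader's first-order condition 171/2 - q_C = 0 yields q_C = 171/2.
Then q_R = (171 - 171/2)/2 = 171/4.
Total output Q = 513/4, so price P = 240 - 513/4 = 447/4.

111.75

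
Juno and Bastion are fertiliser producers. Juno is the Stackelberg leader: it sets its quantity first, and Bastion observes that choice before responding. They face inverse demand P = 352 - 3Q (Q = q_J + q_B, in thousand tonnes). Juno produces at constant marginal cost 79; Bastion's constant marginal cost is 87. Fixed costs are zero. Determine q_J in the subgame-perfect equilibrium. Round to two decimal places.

46.83

The follower Bastion best-responds to any q_J: π_B = (352 - 3Q)q_B - 87q_B.
∂π_B/∂q_B = 265 - 3q_J - 6q_B = 0 gives the reaction function q_B = (265 - 3q_J)/6.
The leader anticipates this reaction. Substituting into P = 352 - 3Q gives P = 439/2 - (3/2)q_J, so π_J = (439/2 - (3/2)q_J)q_J - 79q_J.
Maximising: ∂π_J/∂q_J = 281/2 - 3q_J = 0, giving q_J = 281/6.
Then q_B = (265 - 3·(281/6))/6 = 83/4.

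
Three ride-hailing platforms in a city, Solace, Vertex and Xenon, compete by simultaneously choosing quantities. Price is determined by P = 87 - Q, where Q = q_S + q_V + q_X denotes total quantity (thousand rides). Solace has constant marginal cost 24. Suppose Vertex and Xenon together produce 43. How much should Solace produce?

With rivals' combined output fixed at 43, Solace's profit is π_S = (87 - 43 - q_S)q_S - (24q_S) = (44 - q_S)q_S - (24q_S).
∂π_S/∂q_S = 20 - 2q_S = 0, so q_S = 10.

10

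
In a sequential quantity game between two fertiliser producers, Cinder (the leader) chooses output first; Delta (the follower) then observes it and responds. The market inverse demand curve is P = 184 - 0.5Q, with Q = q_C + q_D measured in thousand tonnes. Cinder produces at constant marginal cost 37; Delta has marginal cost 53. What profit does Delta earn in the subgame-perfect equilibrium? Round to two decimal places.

1225.13

Solve by backward induction. Given q_C, the follower Delta maximises π_D = (184 - (1/2)q_C - (1/2)q_D)q_D - 53q_D.
Setting the follower's marginal profit to zero, 131 - (1/2)q_C - q_D = 0, i.e. q_D = (131 - (1/2)q_C).
The leader anticipates this reaction. Substituting into P = 184 - 0.5Q gives P = 237/2 - (1/4)q_C, so π_C = (237/2 - (1/4)q_C)q_C - 37q_C.
Leader FOC: 163/2 - (1/2)q_C = 0, so q_C = 163.
Then q_D = (131 - (1/2)·163) = 99/2.
Price P = 184 - (1/2)·(425/2) = 311/4.
Delta's profit: (311/4 - 53)·(99/2) = 1225.1250.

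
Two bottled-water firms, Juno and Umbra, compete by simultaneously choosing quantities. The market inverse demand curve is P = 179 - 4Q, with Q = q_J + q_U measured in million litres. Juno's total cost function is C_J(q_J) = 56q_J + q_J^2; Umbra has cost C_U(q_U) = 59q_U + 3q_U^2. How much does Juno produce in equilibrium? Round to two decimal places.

10.02

Juno's profit: π_J = (179 - 4Q)q_J - (56q_J + q_J²). Setting ∂π_J/∂q_J = 0: 123 - 10q_J - 4(q_U) = 0.
Umbra's first-order condition: 120 - 14q_U - 4(q_J) = 0.
Best responses: q_J = (123 - 4q_U)/10, q_U = (120 - 4q_J)/14.
Solving the pair: q_J = 621/62, q_U = 177/31.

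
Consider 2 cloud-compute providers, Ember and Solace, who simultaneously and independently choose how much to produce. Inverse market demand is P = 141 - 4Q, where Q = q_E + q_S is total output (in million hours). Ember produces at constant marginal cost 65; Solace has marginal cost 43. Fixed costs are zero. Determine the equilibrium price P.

Ember's profit: π_E = (141 - 4Q)q_E - (65q_E). Setting ∂π_E/∂q_E = 0: 76 - 8q_E - 4(q_S) = 0.
Solace's profit: π_S = (141 - 4Q)q_S - (43q_S). Setting ∂π_S/∂q_S = 0: 98 - 8q_S - 4(q_E) = 0.
Rearranging gives the reaction functions q_E = (76 - 4q_S)/8 and q_S = (98 - 4q_E)/8.
Solving the pair: q_E = 9/2, q_S = 10.
Total output Q = 29/2, so price P = 141 - 4·(29/2) = 83.

83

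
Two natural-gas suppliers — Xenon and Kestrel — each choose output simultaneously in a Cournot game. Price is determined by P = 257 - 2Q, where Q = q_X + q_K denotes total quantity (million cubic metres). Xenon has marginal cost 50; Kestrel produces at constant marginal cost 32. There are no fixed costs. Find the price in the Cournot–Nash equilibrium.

Xenon's profit: π_X = (257 - 2Q)q_X - (50q_X). Setting ∂π_X/∂q_X = 0: 207 - 4q_X - 2(q_K) = 0.
Kestrel's profit: π_K = (257 - 2Q)q_K - (32q_K). Setting ∂π_K/∂q_K = 0: 225 - 4q_K - 2(q_X) = 0.
Best responses: q_X = (207 - 2q_K)/4, q_K = (225 - 2q_X)/4.
Solving the pair: q_X = 63/2, q_K = 81/2.
Total output Q = 72, so price P = 257 - 2·72 = 113.

113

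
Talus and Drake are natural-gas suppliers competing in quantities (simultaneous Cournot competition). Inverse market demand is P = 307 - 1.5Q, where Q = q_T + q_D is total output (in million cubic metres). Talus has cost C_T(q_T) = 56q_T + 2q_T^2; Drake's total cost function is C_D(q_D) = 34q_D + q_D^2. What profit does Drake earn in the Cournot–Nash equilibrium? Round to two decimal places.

5488.47

Talus's profit: π_T = (307 - 1.5Q)q_T - (56q_T + 2q_T²). Setting ∂π_T/∂q_T = 0: 251 - 7q_T - (3/2)(q_D) = 0.
Drake's first-order condition: 273 - 5q_D - (3/2)(q_T) = 0.
Rearranging gives the reaction functions q_T = (251 - (3/2)q_D)/7 and q_D = (273 - (3/2)q_T)/5.
Substituting one into the other gives q_T = 25.8168 and q_D = 46.8550.
Price P = 307 - (3/2)·72.6718 = 197.9924.
Drake's profit: 197.9924·46.8550 - 34·46.8550 - 46.8550² = 5488.4686.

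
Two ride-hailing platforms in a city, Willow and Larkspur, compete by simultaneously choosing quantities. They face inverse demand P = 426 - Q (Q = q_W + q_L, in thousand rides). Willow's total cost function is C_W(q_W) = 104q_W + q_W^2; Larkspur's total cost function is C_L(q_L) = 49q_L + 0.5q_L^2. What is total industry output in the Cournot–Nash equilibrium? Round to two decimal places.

Willow's profit: π_W = (426 - Q)q_W - (104q_W + q_W²). Setting ∂π_W/∂q_W = 0: 322 - 4q_W - (q_L) = 0.
Larkspur's first-order condition: 377 - 3q_L - (q_W) = 0.
So q_W = (322 - q_L)/4 and q_L = (377 - q_W)/3.
Substituting one into the other gives q_W = 589/11 and q_L = 1186/11.
Total output Q = 589/11 + 1186/11 = 1775/11.

161.36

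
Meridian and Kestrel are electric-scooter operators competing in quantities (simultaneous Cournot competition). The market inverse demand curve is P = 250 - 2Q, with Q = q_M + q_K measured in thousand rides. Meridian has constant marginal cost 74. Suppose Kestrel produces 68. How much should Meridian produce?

With the rival's output fixed at 68, Meridian's profit is π_M = (250 - 2·68 - 2q_M)q_M - (74q_M) = (114 - 2q_M)q_M - (74q_M).
∂π_M/∂q_M = 40 - 4q_M = 0, so q_M = 10.

10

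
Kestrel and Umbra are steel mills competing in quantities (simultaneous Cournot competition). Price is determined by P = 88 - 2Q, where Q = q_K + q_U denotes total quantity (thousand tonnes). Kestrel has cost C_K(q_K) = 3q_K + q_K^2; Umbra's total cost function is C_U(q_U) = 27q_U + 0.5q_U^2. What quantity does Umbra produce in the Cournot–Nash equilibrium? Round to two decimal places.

7.54

Kestrel's profit: π_K = (88 - 2Q)q_K - (3q_K + q_K²). Setting ∂π_K/∂q_K = 0: 85 - 6q_K - 2(q_U) = 0.
Umbra's first-order condition: 61 - 5q_U - 2(q_K) = 0.
So q_K = (85 - 2q_U)/6 and q_U = (61 - 2q_K)/5.
Solving the pair: q_K = 303/26, q_U = 98/13.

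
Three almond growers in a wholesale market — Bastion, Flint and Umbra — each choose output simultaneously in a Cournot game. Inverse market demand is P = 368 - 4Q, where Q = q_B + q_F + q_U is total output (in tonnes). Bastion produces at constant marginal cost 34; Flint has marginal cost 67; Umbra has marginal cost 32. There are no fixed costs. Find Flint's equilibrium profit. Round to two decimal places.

848.27

Bastion's profit: π_B = (368 - 4Q)q_B - (34q_B). Setting ∂π_B/∂q_B = 0: 334 - 8q_B - 4(q_F + q_U) = 0.
Flint's first-order condition: 301 - 8q_F - 4(q_B + q_U) = 0.
Umbra's profit: π_U = (368 - 4Q)q_U - (32q_U). Setting ∂π_U/∂q_U = 0: 336 - 8q_U - 4(q_B + q_F) = 0.
Summing all 3 equations gives 971 − 16Q = 0, hence Q = 971/16.
Back-substituting: q_B = (334 − 971/4)/4 = 365/16, q_F = (301 − 971/4)/4 = 233/16, q_U = (336 − 971/4)/4 = 373/16.
Price P = 368 - 4·(971/16) = 501/4.
Flint's profit: (501/4 - 67)·(233/16) = 848.2656.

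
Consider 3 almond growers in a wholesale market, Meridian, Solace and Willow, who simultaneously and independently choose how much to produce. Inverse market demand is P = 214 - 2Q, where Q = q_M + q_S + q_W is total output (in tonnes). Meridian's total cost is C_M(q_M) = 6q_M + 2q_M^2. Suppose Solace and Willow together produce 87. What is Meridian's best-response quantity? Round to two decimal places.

4.25

With rivals' combined output fixed at 87, Meridian's profit is π_M = (214 - 2·87 - 2q_M)q_M - (6q_M + 2q_M²) = (40 - 2q_M)q_M - (6q_M + 2q_M²).
∂π_M/∂q_M = 34 - 8q_M = 0, so q_M = 17/4.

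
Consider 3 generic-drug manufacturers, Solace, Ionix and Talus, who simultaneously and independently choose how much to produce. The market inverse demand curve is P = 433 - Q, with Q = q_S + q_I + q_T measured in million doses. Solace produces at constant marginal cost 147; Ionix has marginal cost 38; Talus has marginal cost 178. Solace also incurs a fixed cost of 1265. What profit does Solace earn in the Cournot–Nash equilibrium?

1439

Solace's profit: π_S = (433 - Q)q_S - (147q_S). Setting ∂π_S/∂q_S = 0: 286 - 2q_S - (q_I + q_T) = 0.
Ionix's profit: π_I = (433 - Q)q_I - (38q_I). Setting ∂π_I/∂q_I = 0: 395 - 2q_I - (q_S + q_T) = 0.
Talus's first-order condition: 255 - 2q_T - (q_S + q_I) = 0.
Adding the 3 first-order conditions: 936 − 4Q = 0, so Q = 234.
Back-substituting: q_S = (286 − 234) = 52, q_I = (395 − 234) = 161, q_T = (255 − 234) = 21.
Price P = 433 - 234 = 199.
Solace's profit: (199 - 147)·52 - 1265 = 1439.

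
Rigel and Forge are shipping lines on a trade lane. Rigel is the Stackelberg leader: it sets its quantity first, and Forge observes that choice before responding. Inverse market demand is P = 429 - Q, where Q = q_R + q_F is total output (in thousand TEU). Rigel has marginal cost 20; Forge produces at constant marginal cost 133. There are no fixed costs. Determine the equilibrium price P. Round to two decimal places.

150.50

The follower Forge best-responds to any q_R: π_F = (429 - Q)q_F - 133q_F.
Setting the follower's marginal profit to zero, 296 - q_R - 2q_F = 0, i.e. q_F = (296 - q_R)/2.
The leader anticipates this reaction. Substituting into P = 429 - Q gives P = 281 - (1/2)q_R, so π_R = (281 - (1/2)q_R)q_R - 20q_R.
Maximising: ∂π_R/∂q_R = 261 - q_R = 0, giving q_R = 261.
Then q_F = (296 - 261)/2 = 35/2.
Total output Q = 557/2, so price P = 429 - 557/2 = 301/2.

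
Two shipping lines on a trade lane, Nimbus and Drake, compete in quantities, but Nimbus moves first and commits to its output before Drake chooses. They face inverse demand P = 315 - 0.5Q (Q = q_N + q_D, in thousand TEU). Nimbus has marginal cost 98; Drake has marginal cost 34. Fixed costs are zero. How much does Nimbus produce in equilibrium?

153

Solve by backward induction. Given q_N, the follower Drake maximises π_D = (315 - (1/2)q_N - (1/2)q_D)q_D - 34q_D.
Setting the follower's marginal profit to zero, 281 - (1/2)q_N - q_D = 0, i.e. q_D = (281 - (1/2)q_N).
Nimbus substitutes q_D(q_N) into its own profit: π_N = q_N(315 - (1/2)q_N - (281 - (1/2)q_N)/2) - 98q_N = (349/2 - (1/4)q_N)q_N - 98q_N.
Maximising: ∂π_N/∂q_N = 153/2 - (1/2)q_N = 0, giving q_N = 153.
Then q_D = (281 - (1/2)·153) = 409/2.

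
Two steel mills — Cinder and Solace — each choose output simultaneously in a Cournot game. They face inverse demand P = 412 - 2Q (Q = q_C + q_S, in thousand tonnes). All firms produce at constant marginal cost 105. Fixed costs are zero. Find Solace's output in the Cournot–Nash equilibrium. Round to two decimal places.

51.17

A representative firm's profit is π_i = q_i(412 - 2Q) - 105q_i.
Setting ∂π_i/∂q_i = 0 with rivals' quantities fixed: 307 - 4q_i - 2q_j = 0.
By symmetry each firm produces the same amount; substituting q_j = q_i yields q_i = 307/6.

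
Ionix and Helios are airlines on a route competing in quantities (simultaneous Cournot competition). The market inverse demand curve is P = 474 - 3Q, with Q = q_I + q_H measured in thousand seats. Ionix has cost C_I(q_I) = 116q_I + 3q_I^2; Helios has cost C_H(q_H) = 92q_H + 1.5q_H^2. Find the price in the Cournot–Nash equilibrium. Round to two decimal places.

Ionix's profit: π_I = (474 - 3Q)q_I - (116q_I + 3q_I²). Setting ∂π_I/∂q_I = 0: 358 - 12q_I - 3(q_H) = 0.
Helios's profit: π_H = (474 - 3Q)q_H - (92q_H + (3/2)q_H²). Setting ∂π_H/∂q_H = 0: 382 - 9q_H - 3(q_I) = 0.
So q_I = (358 - 3q_H)/12 and q_H = (382 - 3q_I)/9.
Substituting one into the other gives q_I = 692/33 and q_H = 390/11.
Total output Q = 1862/33, so price P = 474 - 3·(1862/33) = 304.7273.

304.73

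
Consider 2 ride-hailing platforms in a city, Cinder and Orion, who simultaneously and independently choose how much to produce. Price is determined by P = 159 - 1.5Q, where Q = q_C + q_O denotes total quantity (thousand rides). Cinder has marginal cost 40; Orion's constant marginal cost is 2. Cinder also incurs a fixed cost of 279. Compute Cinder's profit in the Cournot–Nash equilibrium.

207

Cinder's profit: π_C = (159 - 1.5Q)q_C - (40q_C). Setting ∂π_C/∂q_C = 0: 119 - 3q_C - (3/2)(q_O) = 0.
Orion's profit: π_O = (159 - 1.5Q)q_O - (2q_O). Setting ∂π_O/∂q_O = 0: 157 - 3q_O - (3/2)(q_C) = 0.
Best responses: q_C = (119 - (3/2)q_O)/3, q_O = (157 - (3/2)q_C)/3.
Solving the pair: q_C = 18, q_O = 130/3.
Price P = 159 - (3/2)·(184/3) = 67.
Cinder's profit: (67 - 40)·18 - 279 = 207.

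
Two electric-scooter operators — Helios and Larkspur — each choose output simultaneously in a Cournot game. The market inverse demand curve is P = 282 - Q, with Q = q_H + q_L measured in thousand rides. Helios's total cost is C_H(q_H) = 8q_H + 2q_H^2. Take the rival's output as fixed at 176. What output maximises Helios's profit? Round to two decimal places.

16.33

With the rival's output fixed at 176, Helios's profit is π_H = (282 - 176 - q_H)q_H - (8q_H + 2q_H²) = (106 - q_H)q_H - (8q_H + 2q_H²).
∂π_H/∂q_H = 98 - 6q_H = 0, so q_H = 49/3.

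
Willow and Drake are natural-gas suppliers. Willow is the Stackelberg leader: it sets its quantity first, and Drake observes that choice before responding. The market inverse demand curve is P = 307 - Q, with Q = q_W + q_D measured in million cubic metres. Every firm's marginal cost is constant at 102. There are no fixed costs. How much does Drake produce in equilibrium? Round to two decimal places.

51.25

Solve by backward induction. Given q_W, the follower Drake maximises π_D = (307 - q_W - q_D)q_D - 102q_D.
Follower FOC: 205 - q_W - 2q_D = 0, so q_D(q_W) = (205 - q_W)/2.
The leader anticipates this reaction. Substituting into P = 307 - Q gives P = 409/2 - (1/2)q_W, so π_W = (409/2 - (1/2)q_W)q_W - 102q_W.
The leader's first-order condition 205/2 - q_W = 0 yields q_W = 205/2.
Then q_D = (205 - 205/2)/2 = 205/4.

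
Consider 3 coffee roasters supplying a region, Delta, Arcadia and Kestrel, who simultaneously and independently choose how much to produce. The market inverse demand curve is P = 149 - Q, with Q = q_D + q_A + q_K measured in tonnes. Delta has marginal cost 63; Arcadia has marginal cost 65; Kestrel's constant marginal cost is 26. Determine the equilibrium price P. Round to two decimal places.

75.75

Delta's profit: π_D = (149 - Q)q_D - (63q_D). Setting ∂π_D/∂q_D = 0: 86 - 2q_D - (q_A + q_K) = 0.
Arcadia's profit: π_A = (149 - Q)q_A - (65q_A). Setting ∂π_A/∂q_A = 0: 84 - 2q_A - (q_D + q_K) = 0.
Kestrel's profit: π_K = (149 - Q)q_K - (26q_K). Setting ∂π_K/∂q_K = 0: 123 - 2q_K - (q_D + q_A) = 0.
Adding the 3 conditions: 293 − 2Q − 2Q = 0, i.e. Q = 293/4.
Back-substituting: q_D = (86 − 293/4) = 51/4, q_A = (84 − 293/4) = 43/4, q_K = (123 − 293/4) = 199/4.
Total output Q = 293/4, so price P = 149 - 293/4 = 303/4.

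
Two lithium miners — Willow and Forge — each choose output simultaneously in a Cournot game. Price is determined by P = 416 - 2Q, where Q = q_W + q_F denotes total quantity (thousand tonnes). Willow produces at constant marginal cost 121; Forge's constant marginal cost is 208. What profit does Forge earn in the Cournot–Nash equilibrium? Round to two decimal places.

813.39

Willow's profit: π_W = (416 - 2Q)q_W - (121q_W). Setting ∂π_W/∂q_W = 0: 295 - 4q_W - 2(q_F) = 0.
Forge's first-order condition: 208 - 4q_F - 2(q_W) = 0.
Best responses: q_W = (295 - 2q_F)/4, q_F = (208 - 2q_W)/4.
Solving the pair: q_W = 191/3, q_F = 121/6.
Price P = 416 - 2·(503/6) = 745/3.
Forge's profit: (745/3 - 208)·(121/6) = 813.3889.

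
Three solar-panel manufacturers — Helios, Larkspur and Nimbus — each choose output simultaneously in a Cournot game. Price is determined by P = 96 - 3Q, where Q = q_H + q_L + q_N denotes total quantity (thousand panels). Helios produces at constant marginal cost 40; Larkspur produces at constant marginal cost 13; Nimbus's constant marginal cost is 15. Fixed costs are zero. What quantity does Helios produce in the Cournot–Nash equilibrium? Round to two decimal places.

Helios's profit: π_H = (96 - 3Q)q_H - (40q_H). Setting ∂π_H/∂q_H = 0: 56 - 6q_H - 3(q_L + q_N) = 0.
Larkspur's first-order condition: 83 - 6q_L - 3(q_H + q_N) = 0.
Nimbus's profit: π_N = (96 - 3Q)q_N - (15q_N). Setting ∂π_N/∂q_N = 0: 81 - 6q_N - 3(q_H + q_L) = 0.
Adding the 3 first-order conditions: 220 − 12Q = 0, so Q = 55/3.
Back-substituting: q_H = (56 − 55)/3 = 1/3, q_L = (83 − 55)/3 = 28/3, q_N = (81 − 55)/3 = 26/3.

0.33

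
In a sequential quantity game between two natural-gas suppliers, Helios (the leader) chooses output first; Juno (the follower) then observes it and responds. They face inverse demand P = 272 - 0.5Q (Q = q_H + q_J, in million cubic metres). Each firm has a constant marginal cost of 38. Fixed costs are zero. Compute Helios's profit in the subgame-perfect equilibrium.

The follower Juno best-responds to any q_H: π_J = (272 - 0.5Q)q_J - 38q_J.
∂π_J/∂q_J = 234 - (1/2)q_H - q_J = 0 gives the reaction function q_J = (234 - (1/2)q_H).
The leader anticipates this reaction. Substituting into P = 272 - 0.5Q gives P = 155 - (1/4)q_H, so π_H = (155 - (1/4)q_H)q_H - 38q_H.
Leader FOC: 117 - (1/2)q_H = 0, so q_H = 234.
Then q_J = (234 - (1/2)·234) = 117.
Price P = 272 - (1/2)·351 = 193/2.
Helios's profit: (193/2 - 38)·234 = 13689.

13689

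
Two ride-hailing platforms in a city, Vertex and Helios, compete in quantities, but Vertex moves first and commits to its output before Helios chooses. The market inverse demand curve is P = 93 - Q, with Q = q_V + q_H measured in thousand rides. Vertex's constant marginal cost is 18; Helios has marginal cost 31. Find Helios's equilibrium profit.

The follower Helios best-responds to any q_V: π_H = (93 - Q)q_H - 31q_H.
∂π_H/∂q_H = 62 - q_V - 2q_H = 0 gives the reaction function q_H = (62 - q_V)/2.
Vertex substitutes q_H(q_V) into its own profit: π_V = q_V(93 - q_V - (62 - q_V)/2) - 18q_V = (62 - (1/2)q_V)q_V - 18q_V.
The leader's first-order condition 44 - q_V = 0 yields q_V = 44.
Then q_H = (62 - 44)/2 = 9.
Price P = 93 - 53 = 40.
Helios's profit: (40 - 31)·9 = 81.

81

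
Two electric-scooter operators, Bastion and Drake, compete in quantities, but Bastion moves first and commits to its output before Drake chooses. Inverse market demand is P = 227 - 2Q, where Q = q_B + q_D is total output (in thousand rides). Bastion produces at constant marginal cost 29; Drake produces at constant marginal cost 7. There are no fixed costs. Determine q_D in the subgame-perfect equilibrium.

Solve by backward induction. Given q_B, the follower Drake maximises π_D = (227 - 2q_B - 2q_D)q_D - 7q_D.
Setting the follower's marginal profit to zero, 220 - 2q_B - 4q_D = 0, i.e. q_D = (220 - 2q_B)/4.
Bastion substitutes q_D(q_B) into its own profit: π_B = q_B(227 - 2q_B - (220 - 2q_B)/2) - 29q_B = (117 - q_B)q_B - 29q_B.
The leader's first-order condition 88 - 2q_B = 0 yields q_B = 44.
Then q_D = (220 - 2·44)/4 = 33.

33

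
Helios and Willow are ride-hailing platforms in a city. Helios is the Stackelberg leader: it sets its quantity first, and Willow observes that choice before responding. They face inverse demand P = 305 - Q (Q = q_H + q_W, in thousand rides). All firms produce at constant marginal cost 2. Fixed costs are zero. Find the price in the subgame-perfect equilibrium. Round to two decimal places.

77.75

The follower Willow best-responds to any q_H: π_W = (305 - Q)q_W - 2q_W.
∂π_W/∂q_W = 303 - q_H - 2q_W = 0 gives the reaction function q_W = (303 - q_H)/2.
Helios substitutes q_W(q_H) into its own profit: π_H = q_H(305 - q_H - (303 - q_H)/2) - 2q_H = (307/2 - (1/2)q_H)q_H - 2q_H.
The leader's first-order condition 303/2 - q_H = 0 yields q_H = 303/2.
Then q_W = (303 - 303/2)/2 = 303/4.
Total output Q = 909/4, so price P = 305 - 909/4 = 311/4.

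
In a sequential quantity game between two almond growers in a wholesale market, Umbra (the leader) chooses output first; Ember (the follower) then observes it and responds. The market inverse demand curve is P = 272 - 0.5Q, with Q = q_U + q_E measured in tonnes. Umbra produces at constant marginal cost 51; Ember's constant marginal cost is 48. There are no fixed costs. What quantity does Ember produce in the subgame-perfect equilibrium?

Solve by backward induction. Given q_U, the follower Ember maximises π_E = (272 - (1/2)q_U - (1/2)q_E)q_E - 48q_E.
Setting the follower's marginal profit to zero, 224 - (1/2)q_U - q_E = 0, i.e. q_E = (224 - (1/2)q_U).
Umbra substitutes q_E(q_U) into its own profit: π_U = q_U(272 - (1/2)q_U - (224 - (1/2)q_U)/2) - 51q_U = (160 - (1/4)q_U)q_U - 51q_U.
Leader FOC: 109 - (1/2)q_U = 0, so q_U = 218.
Then q_E = (224 - (1/2)·218) = 115.

115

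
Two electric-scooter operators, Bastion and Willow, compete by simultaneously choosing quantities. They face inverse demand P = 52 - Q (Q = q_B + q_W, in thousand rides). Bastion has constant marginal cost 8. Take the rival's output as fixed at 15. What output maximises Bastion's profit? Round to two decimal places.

With the rival's output fixed at 15, Bastion's profit is π_B = (52 - 15 - q_B)q_B - (8q_B) = (37 - q_B)q_B - (8q_B).
∂π_B/∂q_B = 29 - 2q_B = 0, so q_B = 29/2.

14.50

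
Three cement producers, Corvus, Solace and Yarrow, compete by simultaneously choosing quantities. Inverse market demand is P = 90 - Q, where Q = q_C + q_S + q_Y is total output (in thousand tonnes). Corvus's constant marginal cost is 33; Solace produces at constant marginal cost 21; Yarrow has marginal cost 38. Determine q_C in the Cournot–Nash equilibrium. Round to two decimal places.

Corvus's profit: π_C = (90 - Q)q_C - (33q_C). Setting ∂π_C/∂q_C = 0: 57 - 2q_C - (q_S + q_Y) = 0.
Solace's profit: π_S = (90 - Q)q_S - (21q_S). Setting ∂π_S/∂q_S = 0: 69 - 2q_S - (q_C + q_Y) = 0.
Yarrow's profit: π_Y = (90 - Q)q_Y - (38q_Y). Setting ∂π_Y/∂q_Y = 0: 52 - 2q_Y - (q_C + q_S) = 0.
Adding the 3 first-order conditions: 178 − 4Q = 0, so Q = 89/2.
Back-substituting: q_C = (57 − 89/2) = 25/2, q_S = (69 − 89/2) = 49/2, q_Y = (52 − 89/2) = 15/2.

12.50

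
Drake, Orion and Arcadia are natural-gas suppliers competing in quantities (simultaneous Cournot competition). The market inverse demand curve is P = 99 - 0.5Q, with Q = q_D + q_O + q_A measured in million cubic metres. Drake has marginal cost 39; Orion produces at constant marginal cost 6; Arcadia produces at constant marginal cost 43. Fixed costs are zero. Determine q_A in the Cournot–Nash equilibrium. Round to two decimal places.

Drake's profit: π_D = (99 - 0.5Q)q_D - (39q_D). Setting ∂π_D/∂q_D = 0: 60 - q_D - (1/2)(q_O + q_A) = 0.
Orion's profit: π_O = (99 - 0.5Q)q_O - (6q_O). Setting ∂π_O/∂q_O = 0: 93 - q_O - (1/2)(q_D + q_A) = 0.
Arcadia's first-order condition: 56 - q_A - (1/2)(q_D + q_O) = 0.
Adding the 3 first-order conditions: 209 − 2Q = 0, so Q = 209/2.
Back-substituting: q_D = (60 − 209/4)/(1/2) = 31/2, q_O = (93 − 209/4)/(1/2) = 163/2, q_A = (56 − 209/4)/(1/2) = 15/2.

7.50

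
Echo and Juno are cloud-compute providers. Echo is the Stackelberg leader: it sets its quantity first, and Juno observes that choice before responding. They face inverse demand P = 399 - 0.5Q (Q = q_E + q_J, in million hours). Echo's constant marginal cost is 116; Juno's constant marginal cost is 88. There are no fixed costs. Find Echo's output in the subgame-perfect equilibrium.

255

The follower Juno best-responds to any q_E: π_J = (399 - 0.5Q)q_J - 88q_J.
Setting the follower's marginal profit to zero, 311 - (1/2)q_E - q_J = 0, i.e. q_J = (311 - (1/2)q_E).
Echo substitutes q_J(q_E) into its own profit: π_E = q_E(399 - (1/2)q_E - (311 - (1/2)q_E)/2) - 116q_E = (487/2 - (1/4)q_E)q_E - 116q_E.
The leader's first-order condition 255/2 - (1/2)q_E = 0 yields q_E = 255.
Then q_J = (311 - (1/2)·255) = 367/2.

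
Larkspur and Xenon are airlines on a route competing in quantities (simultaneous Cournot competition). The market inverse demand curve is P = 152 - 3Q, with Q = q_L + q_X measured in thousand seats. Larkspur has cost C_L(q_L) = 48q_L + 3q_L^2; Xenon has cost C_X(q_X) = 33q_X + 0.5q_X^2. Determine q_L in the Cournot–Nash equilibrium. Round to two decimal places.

4.95

Larkspur's profit: π_L = (152 - 3Q)q_L - (48q_L + 3q_L²). Setting ∂π_L/∂q_L = 0: 104 - 12q_L - 3(q_X) = 0.
Xenon's first-order condition: 119 - 7q_X - 3(q_L) = 0.
Best responses: q_L = (104 - 3q_X)/12, q_X = (119 - 3q_L)/7.
Solving the pair: q_L = 371/75, q_X = 372/25.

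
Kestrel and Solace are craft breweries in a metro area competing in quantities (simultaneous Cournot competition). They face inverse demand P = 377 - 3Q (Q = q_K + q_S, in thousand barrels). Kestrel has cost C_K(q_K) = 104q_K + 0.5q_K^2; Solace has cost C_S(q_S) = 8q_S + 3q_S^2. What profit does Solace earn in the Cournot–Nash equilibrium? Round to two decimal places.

3319.14

Kestrel's profit: π_K = (377 - 3Q)q_K - (104q_K + (1/2)q_K²). Setting ∂π_K/∂q_K = 0: 273 - 7q_K - 3(q_S) = 0.
Solace's profit: π_S = (377 - 3Q)q_S - (8q_S + 3q_S²). Setting ∂π_S/∂q_S = 0: 369 - 12q_S - 3(q_K) = 0.
Best responses: q_K = (273 - 3q_S)/7, q_S = (369 - 3q_K)/12.
Solving the pair: q_K = 723/25, q_S = 588/25.
Price P = 377 - 3·(1311/25) = 219.6800.
Solace's profit: 219.6800·(588/25) - 8·(588/25) - 3(588/25)² = 3319.1424.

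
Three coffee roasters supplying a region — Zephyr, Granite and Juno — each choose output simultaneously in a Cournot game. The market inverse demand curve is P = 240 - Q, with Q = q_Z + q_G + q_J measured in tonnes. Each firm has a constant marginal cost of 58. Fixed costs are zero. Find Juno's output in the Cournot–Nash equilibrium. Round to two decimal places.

45.50

A representative firm's profit is π_i = q_i(240 - Q) - 58q_i.
Setting ∂π_i/∂q_i = 0 with rivals' quantities fixed: 182 - 2q_i - Σ_{j≠i} q_j = 0.
With identical firms every q_j equals q_i, so Σ_{j≠i} q_j = 2q_i and 182 = 4q_i, giving q_i = 91/2.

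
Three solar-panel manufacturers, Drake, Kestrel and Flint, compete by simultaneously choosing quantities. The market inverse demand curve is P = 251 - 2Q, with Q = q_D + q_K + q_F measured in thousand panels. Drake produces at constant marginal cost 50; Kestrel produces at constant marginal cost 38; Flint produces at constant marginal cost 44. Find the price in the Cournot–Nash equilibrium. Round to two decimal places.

95.75

Drake's profit: π_D = (251 - 2Q)q_D - (50q_D). Setting ∂π_D/∂q_D = 0: 201 - 4q_D - 2(q_K + q_F) = 0.
Kestrel's first-order condition: 213 - 4q_K - 2(q_D + q_F) = 0.
Flint's profit: π_F = (251 - 2Q)q_F - (44q_F). Setting ∂π_F/∂q_F = 0: 207 - 4q_F - 2(q_D + q_K) = 0.
Summing all 3 equations gives 621 − 8Q = 0, hence Q = 621/8.
Back-substituting: q_D = (201 − 621/4)/2 = 183/8, q_K = (213 − 621/4)/2 = 231/8, q_F = (207 − 621/4)/2 = 207/8.
Total output Q = 621/8, so price P = 251 - 2·(621/8) = 383/4.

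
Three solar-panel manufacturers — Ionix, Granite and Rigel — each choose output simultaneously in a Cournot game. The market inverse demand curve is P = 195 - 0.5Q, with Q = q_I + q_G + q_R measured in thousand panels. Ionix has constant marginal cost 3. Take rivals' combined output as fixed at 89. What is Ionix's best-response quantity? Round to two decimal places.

147.50

With rivals' combined output fixed at 89, Ionix's profit is π_I = (195 - (1/2)·89 - (1/2)q_I)q_I - (3q_I) = (301/2 - (1/2)q_I)q_I - (3q_I).
∂π_I/∂q_I = 295/2 - q_I = 0, so q_I = 295/2.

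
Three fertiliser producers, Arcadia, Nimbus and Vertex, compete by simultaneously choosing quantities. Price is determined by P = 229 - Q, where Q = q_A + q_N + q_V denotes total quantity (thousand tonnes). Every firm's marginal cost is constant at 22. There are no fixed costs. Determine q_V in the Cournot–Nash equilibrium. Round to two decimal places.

51.75

Each firm earns π_i = (229 - Q)q_i - 22q_i.
Setting ∂π_i/∂q_i = 0 with rivals' quantities fixed: 207 - 2q_i - Σ_{j≠i} q_j = 0.
With identical firms every q_j equals q_i, so Σ_{j≠i} q_j = 2q_i and 207 = 4q_i, giving q_i = 207/4.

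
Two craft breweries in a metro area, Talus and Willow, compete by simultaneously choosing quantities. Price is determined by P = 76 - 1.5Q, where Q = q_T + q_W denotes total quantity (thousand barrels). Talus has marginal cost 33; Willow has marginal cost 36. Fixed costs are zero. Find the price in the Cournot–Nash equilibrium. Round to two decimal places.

48.33

Talus's profit: π_T = (76 - 1.5Q)q_T - (33q_T). Setting ∂π_T/∂q_T = 0: 43 - 3q_T - (3/2)(q_W) = 0.
Willow's first-order condition: 40 - 3q_W - (3/2)(q_T) = 0.
Best responses: q_T = (43 - (3/2)q_W)/3, q_W = (40 - (3/2)q_T)/3.
Solving the pair: q_T = 92/9, q_W = 74/9.
Total output Q = 166/9, so price P = 76 - (3/2)·(166/9) = 145/3.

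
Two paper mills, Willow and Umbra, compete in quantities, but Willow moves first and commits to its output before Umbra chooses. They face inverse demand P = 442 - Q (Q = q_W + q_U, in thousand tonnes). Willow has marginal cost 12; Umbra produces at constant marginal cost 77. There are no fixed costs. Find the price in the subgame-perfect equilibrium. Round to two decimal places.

Solve by backward induction. Given q_W, the follower Umbra maximises π_U = (442 - q_W - q_U)q_U - 77q_U.
∂π_U/∂q_U = 365 - q_W - 2q_U = 0 gives the reaction function q_U = (365 - q_W)/2.
The leader anticipates this reaction. Substituting into P = 442 - Q gives P = 519/2 - (1/2)q_W, so π_W = (519/2 - (1/2)q_W)q_W - 12q_W.
Maximising: ∂π_W/∂q_W = 495/2 - q_W = 0, giving q_W = 495/2.
Then q_U = (365 - 495/2)/2 = 235/4.
Total output Q = 1225/4, so price P = 442 - 1225/4 = 543/4.

135.75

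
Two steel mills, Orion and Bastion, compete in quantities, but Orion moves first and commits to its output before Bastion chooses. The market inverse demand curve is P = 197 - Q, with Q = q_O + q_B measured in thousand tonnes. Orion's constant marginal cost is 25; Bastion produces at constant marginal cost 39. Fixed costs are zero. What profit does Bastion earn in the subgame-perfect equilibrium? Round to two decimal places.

1056.25

Solve by backward induction. Given q_O, the follower Bastion maximises π_B = (197 - q_O - q_B)q_B - 39q_B.
∂π_B/∂q_B = 158 - q_O - 2q_B = 0 gives the reaction function q_B = (158 - q_O)/2.
Orion substitutes q_B(q_O) into its own profit: π_O = q_O(197 - q_O - (158 - q_O)/2) - 25q_O = (118 - (1/2)q_O)q_O - 25q_O.
Maximising: ∂π_O/∂q_O = 93 - q_O = 0, giving q_O = 93.
Then q_B = (158 - 93)/2 = 65/2.
Price P = 197 - 251/2 = 143/2.
Bastion's profit: (143/2 - 39)·(65/2) = 1056.2500.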